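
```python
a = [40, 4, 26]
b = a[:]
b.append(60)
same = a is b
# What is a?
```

After line 1: a = [40, 4, 26]
After line 2 (b = a[:] is a shallow copy, new object): a = [40, 4, 26], b = [40, 4, 26]
After line 3 (append only mutates b): a = [40, 4, 26], b = [40, 4, 26, 60]
After line 4 (same = a is b; different objects -> False): same = False

[40, 4, 26]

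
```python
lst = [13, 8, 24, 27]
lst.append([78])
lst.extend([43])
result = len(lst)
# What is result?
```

After line 1: lst = [13, 8, 24, 27]
After line 2 (append adds [78] as single element): lst = [13, 8, 24, 27, [78]]
After line 3 (extend unpacks [43], adds 43): lst = [13, 8, 24, 27, [78], 43]
After line 4: result = len(lst) = 6

6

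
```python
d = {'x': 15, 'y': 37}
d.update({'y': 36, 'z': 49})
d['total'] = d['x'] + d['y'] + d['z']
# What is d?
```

After line 1: d = {'x': 15, 'y': 37}
After line 2 (y overwritten, z added): d = {'x': 15, 'y': 36, 'z': 49}
After line 3 (total = 15 + 36 + 49 = 100): d = {'x': 15, 'y': 36, 'z': 49, 'total': 100}

{'x': 15, 'y': 36, 'z': 49, 'total': 100}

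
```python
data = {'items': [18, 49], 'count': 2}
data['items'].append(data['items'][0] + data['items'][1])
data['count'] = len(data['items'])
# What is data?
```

After line 1: data = {'items': [18, 49], 'count': 2}
After line 2 (append 18 + 49 = 67): data = {'items': [18, 49, 67], 'count': 2}
After line 3 (count = len(items) = 3): data = {'items': [18, 49, 67], 'count': 3}

{'items': [18, 49, 67], 'count': 3}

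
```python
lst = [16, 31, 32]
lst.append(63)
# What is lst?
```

[16, 31, 32, 63]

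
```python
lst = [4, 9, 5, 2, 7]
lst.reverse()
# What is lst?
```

[7, 2, 5, 9, 4]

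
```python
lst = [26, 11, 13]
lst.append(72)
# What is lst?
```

[26, 11, 13, 72]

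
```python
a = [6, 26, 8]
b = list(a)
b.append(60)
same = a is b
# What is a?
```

After line 1: a = [6, 26, 8]
After line 2 (b = list(a) is a shallow copy, new object): a = [6, 26, 8], b = [6, 26, 8]
After line 3 (append only mutates b): a = [6, 26, 8], b = [6, 26, 8, 60]
After line 4 (same = a is b; different objects -> False): same = False

[6, 26, 8]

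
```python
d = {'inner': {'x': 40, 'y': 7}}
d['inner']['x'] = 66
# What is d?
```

After line 1: d = {'inner': {'x': 40, 'y': 7}}
After line 2 (inner x overwritten): d = {'inner': {'x': 66, 'y': 7}}

{'inner': {'x': 66, 'y': 7}}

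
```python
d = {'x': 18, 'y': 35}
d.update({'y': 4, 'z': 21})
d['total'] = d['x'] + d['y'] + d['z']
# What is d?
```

After line 1: d = {'x': 18, 'y': 35}
After line 2 (y overwritten, z added): d = {'x': 18, 'y': 4, 'z': 21}
After line 3 (total = 18 + 4 + 21 = 43): d = {'x': 18, 'y': 4, 'z': 21, 'total': 43}

{'x': 18, 'y': 4, 'z': 21, 'total': 43}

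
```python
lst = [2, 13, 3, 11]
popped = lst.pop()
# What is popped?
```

11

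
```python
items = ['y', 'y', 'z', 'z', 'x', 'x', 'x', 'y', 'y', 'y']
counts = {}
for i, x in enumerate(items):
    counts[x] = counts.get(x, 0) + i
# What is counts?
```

Initial: counts = {}, items = ['y', 'y', 'z', 'z', 'x', 'x', 'x', 'y', 'y', 'y']
i=0, x='y': counts = {'y': 0}
i=1, x='y': counts = {'y': 1}
i=2, x='z': counts = {'y': 1, 'z': 2}
i=3, x='z': counts = {'y': 1, 'z': 5}
i=4, x='x': counts = {'y': 1, 'z': 5, 'x': 4}
i=5, x='x': counts = {'y': 1, 'z': 5, 'x': 9}
i=6, x='x': counts = {'y': 1, 'z': 5, 'x': 15}
i=7, x='y': counts = {'y': 8, 'z': 5, 'x': 15}
i=8, x='y': counts = {'y': 16, 'z': 5, 'x': 15}
i=9, x='y': counts = {'y': 25, 'z': 5, 'x': 15}

{'y': 25, 'z': 5, 'x': 15}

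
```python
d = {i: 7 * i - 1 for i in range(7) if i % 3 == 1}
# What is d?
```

{1: 6, 4: 27}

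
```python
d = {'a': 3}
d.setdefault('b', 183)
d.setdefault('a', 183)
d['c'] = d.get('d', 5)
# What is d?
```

After line 1: d = {'a': 3}
After line 2 (setdefault adds 'b'=183): d = {'a': 3, 'b': 183}
After line 3 (setdefault 'a' no-op, already exists): d = {'a': 3, 'b': 183}
After line 4 (get('d', 5) returns default since 'd' not in d): d = {'a': 3, 'b': 183, 'c': 5}

{'a': 3, 'b': 183, 'c': 5}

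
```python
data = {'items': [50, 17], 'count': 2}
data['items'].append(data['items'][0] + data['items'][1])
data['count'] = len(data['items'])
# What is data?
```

After line 1: data = {'items': [50, 17], 'count': 2}
After line 2 (append 50 + 17 = 67): data = {'items': [50, 17, 67], 'count': 2}
After line 3 (count = len(items) = 3): data = {'items': [50, 17, 67], 'count': 3}

{'items': [50, 17, 67], 'count': 3}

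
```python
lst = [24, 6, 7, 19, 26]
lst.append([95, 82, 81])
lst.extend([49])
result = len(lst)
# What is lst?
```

After line 1: lst = [24, 6, 7, 19, 26]
After line 2 (append adds [95, 82, 81] as single element): lst = [24, 6, 7, 19, 26, [95, 82, 81]]
After line 3 (extend unpacks [49], adds 49): lst = [24, 6, 7, 19, 26, [95, 82, 81], 49]
After line 4: result = len(lst) = 7

[24, 6, 7, 19, 26, [95, 82, 81], 49]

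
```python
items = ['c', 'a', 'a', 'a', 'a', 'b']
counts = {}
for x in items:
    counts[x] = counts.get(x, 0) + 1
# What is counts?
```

Initial: counts = {}, items = ['c', 'a', 'a', 'a', 'a', 'b']
See 'c': counts = {'c': 1}
See 'a': counts = {'c': 1, 'a': 1}
See 'a': counts = {'c': 1, 'a': 2}
See 'a': counts = {'c': 1, 'a': 3}
See 'a': counts = {'c': 1, 'a': 4}
See 'b': counts = {'c': 1, 'a': 4, 'b': 1}

{'c': 1, 'a': 4, 'b': 1}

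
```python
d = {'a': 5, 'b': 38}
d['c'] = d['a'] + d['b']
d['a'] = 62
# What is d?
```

After line 1: d = {'a': 5, 'b': 38}
After line 2 (d['c'] = 5 + 38): d = {'a': 5, 'b': 38, 'c': 43}
After line 3: d = {'a': 62, 'b': 38, 'c': 43}

{'a': 62, 'b': 38, 'c': 43}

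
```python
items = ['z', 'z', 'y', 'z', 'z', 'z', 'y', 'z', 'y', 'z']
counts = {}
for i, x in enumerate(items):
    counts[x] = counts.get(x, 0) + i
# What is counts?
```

Initial: counts = {}, items = ['z', 'z', 'y', 'z', 'z', 'z', 'y', 'z', 'y', 'z']
i=0, x='z': counts = {'z': 0}
i=1, x='z': counts = {'z': 1}
i=2, x='y': counts = {'z': 1, 'y': 2}
i=3, x='z': counts = {'z': 4, 'y': 2}
i=4, x='z': counts = {'z': 8, 'y': 2}
i=5, x='z': counts = {'z': 13, 'y': 2}
i=6, x='y': counts = {'z': 13, 'y': 8}
i=7, x='z': counts = {'z': 20, 'y': 8}
i=8, x='y': counts = {'z': 20, 'y': 16}
i=9, x='z': counts = {'z': 29, 'y': 16}

{'z': 29, 'y': 16}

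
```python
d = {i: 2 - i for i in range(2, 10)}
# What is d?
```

{2: 0, 3: -1, 4: -2, 5: -3, 6: -4, 7: -5, 8: -6, 9: -7}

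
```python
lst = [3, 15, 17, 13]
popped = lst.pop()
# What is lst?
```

[3, 15, 17]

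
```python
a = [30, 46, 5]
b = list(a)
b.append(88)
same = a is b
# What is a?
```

After line 1: a = [30, 46, 5]
After line 2 (b = list(a) is a shallow copy, new object): a = [30, 46, 5], b = [30, 46, 5]
After line 3 (append only mutates b): a = [30, 46, 5], b = [30, 46, 5, 88]
After line 4 (same = a is b; different objects -> False): same = False

[30, 46, 5]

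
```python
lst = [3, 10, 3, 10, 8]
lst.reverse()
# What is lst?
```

[8, 10, 3, 10, 3]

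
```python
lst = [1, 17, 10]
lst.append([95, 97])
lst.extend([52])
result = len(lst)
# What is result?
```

After line 1: lst = [1, 17, 10]
After line 2 (append adds [95, 97] as single element): lst = [1, 17, 10, [95, 97]]
After line 3 (extend unpacks [52], adds 52): lst = [1, 17, 10, [95, 97], 52]
After line 4: result = len(lst) = 5

5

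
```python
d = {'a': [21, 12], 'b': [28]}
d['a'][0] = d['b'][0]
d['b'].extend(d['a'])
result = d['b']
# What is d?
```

After line 1: d = {'a': [21, 12], 'b': [28]}
After line 2 (a[0] = b[0] = 28): d = {'a': [28, 12], 'b': [28]}
After line 3 (b.extend(a) appends [28, 12]): d = {'a': [28, 12], 'b': [28, 28, 12]}
After line 4: result = d['b'] = [28, 28, 12]

{'a': [28, 12], 'b': [28, 28, 12]}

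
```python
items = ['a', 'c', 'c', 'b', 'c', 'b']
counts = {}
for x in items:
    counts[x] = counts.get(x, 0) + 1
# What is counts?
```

Initial: counts = {}, items = ['a', 'c', 'c', 'b', 'c', 'b']
See 'a': counts = {'a': 1}
See 'c': counts = {'a': 1, 'c': 1}
See 'c': counts = {'a': 1, 'c': 2}
See 'b': counts = {'a': 1, 'c': 2, 'b': 1}
See 'c': counts = {'a': 1, 'c': 3, 'b': 1}
See 'b': counts = {'a': 1, 'c': 3, 'b': 2}

{'a': 1, 'c': 3, 'b': 2}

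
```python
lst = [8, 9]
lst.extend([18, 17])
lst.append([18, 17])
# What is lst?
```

After line 1: lst = [8, 9]
After line 2 (extend unpacks [18, 17]): lst = [8, 9, 18, 17]
After line 3 (append adds [18, 17] as single element): lst = [8, 9, 18, 17, [18, 17]]

[8, 9, 18, 17, [18, 17]]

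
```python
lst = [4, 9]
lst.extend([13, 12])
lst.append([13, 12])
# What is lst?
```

After line 1: lst = [4, 9]
After line 2 (extend unpacks [13, 12]): lst = [4, 9, 13, 12]
After line 3 (append adds [13, 12] as single element): lst = [4, 9, 13, 12, [13, 12]]

[4, 9, 13, 12, [13, 12]]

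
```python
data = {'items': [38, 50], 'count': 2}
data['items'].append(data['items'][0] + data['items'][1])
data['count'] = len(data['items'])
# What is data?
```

After line 1: data = {'items': [38, 50], 'count': 2}
After line 2 (append 38 + 50 = 88): data = {'items': [38, 50, 88], 'count': 2}
After line 3 (count = len(items) = 3): data = {'items': [38, 50, 88], 'count': 3}

{'items': [38, 50, 88], 'count': 3}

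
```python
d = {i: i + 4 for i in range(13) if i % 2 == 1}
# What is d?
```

{1: 5, 3: 7, 5: 9, 7: 11, 9: 13, 11: 15}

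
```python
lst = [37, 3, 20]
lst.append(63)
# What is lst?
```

[37, 3, 20, 63]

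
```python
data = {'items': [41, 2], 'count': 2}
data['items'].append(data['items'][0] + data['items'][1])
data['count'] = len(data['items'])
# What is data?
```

After line 1: data = {'items': [41, 2], 'count': 2}
After line 2 (append 41 + 2 = 43): data = {'items': [41, 2, 43], 'count': 2}
After line 3 (count = len(items) = 3): data = {'items': [41, 2, 43], 'count': 3}

{'items': [41, 2, 43], 'count': 3}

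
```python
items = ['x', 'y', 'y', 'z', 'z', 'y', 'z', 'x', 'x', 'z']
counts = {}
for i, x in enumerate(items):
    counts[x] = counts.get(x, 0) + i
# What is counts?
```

Initial: counts = {}, items = ['x', 'y', 'y', 'z', 'z', 'y', 'z', 'x', 'x', 'z']
i=0, x='x': counts = {'x': 0}
i=1, x='y': counts = {'x': 0, 'y': 1}
i=2, x='y': counts = {'x': 0, 'y': 3}
i=3, x='z': counts = {'x': 0, 'y': 3, 'z': 3}
i=4, x='z': counts = {'x': 0, 'y': 3, 'z': 7}
i=5, x='y': counts = {'x': 0, 'y': 8, 'z': 7}
i=6, x='z': counts = {'x': 0, 'y': 8, 'z': 13}
i=7, x='x': counts = {'x': 7, 'y': 8, 'z': 13}
i=8, x='x': counts = {'x': 15, 'y': 8, 'z': 13}
i=9, x='z': counts = {'x': 15, 'y': 8, 'z': 22}

{'x': 15, 'y': 8, 'z': 22}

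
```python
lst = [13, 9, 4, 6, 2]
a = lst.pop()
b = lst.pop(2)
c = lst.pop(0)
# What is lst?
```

After line 1: lst = [13, 9, 4, 6, 2]
After line 2 (pop() -> a = 2): lst = [13, 9, 4, 6]
After line 3 (pop(2) -> b = 4): lst = [13, 9, 6]
After line 4 (pop(0) -> c = 13): lst = [9, 6]

[9, 6]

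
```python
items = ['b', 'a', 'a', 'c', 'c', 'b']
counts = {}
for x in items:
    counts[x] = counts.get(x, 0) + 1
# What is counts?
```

Initial: counts = {}, items = ['b', 'a', 'a', 'c', 'c', 'b']
See 'b': counts = {'b': 1}
See 'a': counts = {'b': 1, 'a': 1}
See 'a': counts = {'b': 1, 'a': 2}
See 'c': counts = {'b': 1, 'a': 2, 'c': 1}
See 'c': counts = {'b': 1, 'a': 2, 'c': 2}
See 'b': counts = {'b': 2, 'a': 2, 'c': 2}

{'b': 2, 'a': 2, 'c': 2}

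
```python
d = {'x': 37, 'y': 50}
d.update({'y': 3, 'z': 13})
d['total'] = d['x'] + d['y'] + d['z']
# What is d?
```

After line 1: d = {'x': 37, 'y': 50}
After line 2 (y overwritten, z added): d = {'x': 37, 'y': 3, 'z': 13}
After line 3 (total = 37 + 3 + 13 = 53): d = {'x': 37, 'y': 3, 'z': 13, 'total': 53}

{'x': 37, 'y': 3, 'z': 13, 'total': 53}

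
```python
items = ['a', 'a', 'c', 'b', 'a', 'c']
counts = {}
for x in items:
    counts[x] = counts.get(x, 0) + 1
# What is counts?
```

Initial: counts = {}, items = ['a', 'a', 'c', 'b', 'a', 'c']
See 'a': counts = {'a': 1}
See 'a': counts = {'a': 2}
See 'c': counts = {'a': 2, 'c': 1}
See 'b': counts = {'a': 2, 'c': 1, 'b': 1}
See 'a': counts = {'a': 3, 'c': 1, 'b': 1}
See 'c': counts = {'a': 3, 'c': 2, 'b': 1}

{'a': 3, 'c': 2, 'b': 1}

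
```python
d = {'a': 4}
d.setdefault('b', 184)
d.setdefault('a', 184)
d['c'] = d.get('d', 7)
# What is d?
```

After line 1: d = {'a': 4}
After line 2 (setdefault adds 'b'=184): d = {'a': 4, 'b': 184}
After line 3 (setdefault 'a' no-op, already exists): d = {'a': 4, 'b': 184}
After line 4 (get('d', 7) returns default since 'd' not in d): d = {'a': 4, 'b': 184, 'c': 7}

{'a': 4, 'b': 184, 'c': 7}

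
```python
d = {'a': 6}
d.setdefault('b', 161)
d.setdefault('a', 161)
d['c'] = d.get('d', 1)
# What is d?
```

After line 1: d = {'a': 6}
After line 2 (setdefault adds 'b'=161): d = {'a': 6, 'b': 161}
After line 3 (setdefault 'a' no-op, already exists): d = {'a': 6, 'b': 161}
After line 4 (get('d', 1) returns default since 'd' not in d): d = {'a': 6, 'b': 161, 'c': 1}

{'a': 6, 'b': 161, 'c': 1}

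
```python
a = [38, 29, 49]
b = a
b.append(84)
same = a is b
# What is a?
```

After line 1: a = [38, 29, 49]
After line 2 (b = a is an alias, same object): a = [38, 29, 49], b = [38, 29, 49]
After line 3 (b.append mutates the shared list): a = [38, 29, 49, 84], b = [38, 29, 49, 84]
After line 4 (same = a is b; same object -> True): same = True

[38, 29, 49, 84]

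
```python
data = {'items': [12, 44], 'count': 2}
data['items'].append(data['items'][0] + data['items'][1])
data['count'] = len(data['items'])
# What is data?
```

After line 1: data = {'items': [12, 44], 'count': 2}
After line 2 (append 12 + 44 = 56): data = {'items': [12, 44, 56], 'count': 2}
After line 3 (count = len(items) = 3): data = {'items': [12, 44, 56], 'count': 3}

{'items': [12, 44, 56], 'count': 3}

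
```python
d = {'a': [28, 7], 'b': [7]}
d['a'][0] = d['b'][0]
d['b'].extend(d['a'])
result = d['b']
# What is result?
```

After line 1: d = {'a': [28, 7], 'b': [7]}
After line 2 (a[0] = b[0] = 7): d = {'a': [7, 7], 'b': [7]}
After line 3 (b.extend(a) appends [7, 7]): d = {'a': [7, 7], 'b': [7, 7, 7]}
After line 4: result = d['b'] = [7, 7, 7]

[7, 7, 7]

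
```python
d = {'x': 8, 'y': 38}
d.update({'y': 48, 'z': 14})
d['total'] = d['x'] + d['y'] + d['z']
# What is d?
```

After line 1: d = {'x': 8, 'y': 38}
After line 2 (y overwritten, z added): d = {'x': 8, 'y': 48, 'z': 14}
After line 3 (total = 8 + 48 + 14 = 70): d = {'x': 8, 'y': 48, 'z': 14, 'total': 70}

{'x': 8, 'y': 48, 'z': 14, 'total': 70}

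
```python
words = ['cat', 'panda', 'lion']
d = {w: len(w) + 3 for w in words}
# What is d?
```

{'cat': 6, 'panda': 8, 'lion': 7}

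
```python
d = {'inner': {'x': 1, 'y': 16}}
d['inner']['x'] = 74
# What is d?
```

After line 1: d = {'inner': {'x': 1, 'y': 16}}
After line 2 (inner x overwritten): d = {'inner': {'x': 74, 'y': 16}}

{'inner': {'x': 74, 'y': 16}}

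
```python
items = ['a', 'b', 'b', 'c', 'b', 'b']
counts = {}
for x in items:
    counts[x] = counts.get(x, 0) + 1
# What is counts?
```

Initial: counts = {}, items = ['a', 'b', 'b', 'c', 'b', 'b']
See 'a': counts = {'a': 1}
See 'b': counts = {'a': 1, 'b': 1}
See 'b': counts = {'a': 1, 'b': 2}
See 'c': counts = {'a': 1, 'b': 2, 'c': 1}
See 'b': counts = {'a': 1, 'b': 3, 'c': 1}
See 'b': counts = {'a': 1, 'b': 4, 'c': 1}

{'a': 1, 'b': 4, 'c': 1}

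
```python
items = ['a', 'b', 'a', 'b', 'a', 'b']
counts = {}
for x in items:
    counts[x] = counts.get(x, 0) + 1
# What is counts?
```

Initial: counts = {}, items = ['a', 'b', 'a', 'b', 'a', 'b']
See 'a': counts = {'a': 1}
See 'b': counts = {'a': 1, 'b': 1}
See 'a': counts = {'a': 2, 'b': 1}
See 'b': counts = {'a': 2, 'b': 2}
See 'a': counts = {'a': 3, 'b': 2}
See 'b': counts = {'a': 3, 'b': 3}

{'a': 3, 'b': 3}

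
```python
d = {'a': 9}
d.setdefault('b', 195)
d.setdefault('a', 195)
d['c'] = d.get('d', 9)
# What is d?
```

After line 1: d = {'a': 9}
After line 2 (setdefault adds 'b'=195): d = {'a': 9, 'b': 195}
After line 3 (setdefault 'a' no-op, already exists): d = {'a': 9, 'b': 195}
After line 4 (get('d', 9) returns default since 'd' not in d): d = {'a': 9, 'b': 195, 'c': 9}

{'a': 9, 'b': 195, 'c': 9}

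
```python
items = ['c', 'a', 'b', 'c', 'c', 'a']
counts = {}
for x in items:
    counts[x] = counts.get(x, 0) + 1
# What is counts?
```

Initial: counts = {}, items = ['c', 'a', 'b', 'c', 'c', 'a']
See 'c': counts = {'c': 1}
See 'a': counts = {'c': 1, 'a': 1}
See 'b': counts = {'c': 1, 'a': 1, 'b': 1}
See 'c': counts = {'c': 2, 'a': 1, 'b': 1}
See 'c': counts = {'c': 3, 'a': 1, 'b': 1}
See 'a': counts = {'c': 3, 'a': 2, 'b': 1}

{'c': 3, 'a': 2, 'b': 1}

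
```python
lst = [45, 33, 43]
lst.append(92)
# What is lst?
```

[45, 33, 43, 92]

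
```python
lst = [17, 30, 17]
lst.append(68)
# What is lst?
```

[17, 30, 17, 68]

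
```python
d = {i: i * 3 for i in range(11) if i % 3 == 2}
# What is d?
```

{2: 6, 5: 15, 8: 24}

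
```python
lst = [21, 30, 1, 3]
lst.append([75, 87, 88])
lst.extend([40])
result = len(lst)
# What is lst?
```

After line 1: lst = [21, 30, 1, 3]
After line 2 (append adds [75, 87, 88] as single element): lst = [21, 30, 1, 3, [75, 87, 88]]
After line 3 (extend unpacks [40], adds 40): lst = [21, 30, 1, 3, [75, 87, 88], 40]
After line 4: result = len(lst) = 6

[21, 30, 1, 3, [75, 87, 88], 40]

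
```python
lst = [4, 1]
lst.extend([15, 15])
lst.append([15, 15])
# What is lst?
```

After line 1: lst = [4, 1]
After line 2 (extend unpacks [15, 15]): lst = [4, 1, 15, 15]
After line 3 (append adds [15, 15] as single element): lst = [4, 1, 15, 15, [15, 15]]

[4, 1, 15, 15, [15, 15]]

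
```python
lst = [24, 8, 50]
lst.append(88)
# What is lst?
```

[24, 8, 50, 88]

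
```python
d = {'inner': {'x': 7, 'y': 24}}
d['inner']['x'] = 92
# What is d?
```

After line 1: d = {'inner': {'x': 7, 'y': 24}}
After line 2 (inner x overwritten): d = {'inner': {'x': 92, 'y': 24}}

{'inner': {'x': 92, 'y': 24}}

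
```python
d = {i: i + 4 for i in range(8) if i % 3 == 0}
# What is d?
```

{0: 4, 3: 7, 6: 10}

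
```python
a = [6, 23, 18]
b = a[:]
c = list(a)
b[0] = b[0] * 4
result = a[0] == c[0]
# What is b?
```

After line 1: a = [6, 23, 18]
After line 2 (b = a[:], copy): a = [6, 23, 18], b = [6, 23, 18]
After line 3 (c = list(a) is a copy, new object): c = [6, 23, 18]
After line 4 (b[0] = 6 * 4 = 24; only b mutates (copy)): a = [6, 23, 18], b = [24, 23, 18], c = [6, 23, 18]
After line 5 (a[0] = 6, c[0] = 6; result = True)

[24, 23, 18]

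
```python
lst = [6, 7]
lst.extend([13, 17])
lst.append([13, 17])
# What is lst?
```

After line 1: lst = [6, 7]
After line 2 (extend unpacks [13, 17]): lst = [6, 7, 13, 17]
After line 3 (append adds [13, 17] as single element): lst = [6, 7, 13, 17, [13, 17]]

[6, 7, 13, 17, [13, 17]]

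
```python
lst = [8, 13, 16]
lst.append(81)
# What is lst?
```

[8, 13, 16, 81]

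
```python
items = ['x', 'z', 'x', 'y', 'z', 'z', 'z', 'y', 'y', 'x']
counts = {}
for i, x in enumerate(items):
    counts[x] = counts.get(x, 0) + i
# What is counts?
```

Initial: counts = {}, items = ['x', 'z', 'x', 'y', 'z', 'z', 'z', 'y', 'y', 'x']
i=0, x='x': counts = {'x': 0}
i=1, x='z': counts = {'x': 0, 'z': 1}
i=2, x='x': counts = {'x': 2, 'z': 1}
i=3, x='y': counts = {'x': 2, 'z': 1, 'y': 3}
i=4, x='z': counts = {'x': 2, 'z': 5, 'y': 3}
i=5, x='z': counts = {'x': 2, 'z': 10, 'y': 3}
i=6, x='z': counts = {'x': 2, 'z': 16, 'y': 3}
i=7, x='y': counts = {'x': 2, 'z': 16, 'y': 10}
i=8, x='y': counts = {'x': 2, 'z': 16, 'y': 18}
i=9, x='x': counts = {'x': 11, 'z': 16, 'y': 18}

{'x': 11, 'z': 16, 'y': 18}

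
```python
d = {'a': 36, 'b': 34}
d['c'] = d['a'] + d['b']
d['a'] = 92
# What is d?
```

After line 1: d = {'a': 36, 'b': 34}
After line 2 (d['c'] = 36 + 34): d = {'a': 36, 'b': 34, 'c': 70}
After line 3: d = {'a': 92, 'b': 34, 'c': 70}

{'a': 92, 'b': 34, 'c': 70}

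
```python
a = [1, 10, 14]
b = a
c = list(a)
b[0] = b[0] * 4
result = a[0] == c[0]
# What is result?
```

After line 1: a = [1, 10, 14]
After line 2 (b = a, alias): a = [1, 10, 14], b = [1, 10, 14]
After line 3 (c = list(a) is a copy, new object): c = [1, 10, 14]
After line 4 (b[0] = 1 * 4 = 4; mutates shared a/b): a = b = [4, 10, 14], c = [1, 10, 14]
After line 5 (a[0] = 4, c[0] = 1; result = False)

False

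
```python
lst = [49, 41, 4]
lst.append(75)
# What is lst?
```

[49, 41, 4, 75]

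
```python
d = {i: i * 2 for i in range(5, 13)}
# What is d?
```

{5: 10, 6: 12, 7: 14, 8: 16, 9: 18, 10: 20, 11: 22, 12: 24}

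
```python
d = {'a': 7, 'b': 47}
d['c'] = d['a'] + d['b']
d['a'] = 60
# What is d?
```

After line 1: d = {'a': 7, 'b': 47}
After line 2 (d['c'] = 7 + 47): d = {'a': 7, 'b': 47, 'c': 54}
After line 3: d = {'a': 60, 'b': 47, 'c': 54}

{'a': 60, 'b': 47, 'c': 54}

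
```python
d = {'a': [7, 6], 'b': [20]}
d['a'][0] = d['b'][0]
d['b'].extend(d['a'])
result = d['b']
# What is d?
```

After line 1: d = {'a': [7, 6], 'b': [20]}
After line 2 (a[0] = b[0] = 20): d = {'a': [20, 6], 'b': [20]}
After line 3 (b.extend(a) appends [20, 6]): d = {'a': [20, 6], 'b': [20, 20, 6]}
After line 4: result = d['b'] = [20, 20, 6]

{'a': [20, 6], 'b': [20, 20, 6]}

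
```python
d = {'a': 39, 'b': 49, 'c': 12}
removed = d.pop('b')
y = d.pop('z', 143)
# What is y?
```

After line 1: d = {'a': 39, 'b': 49, 'c': 12}
After line 2 (pop 'b' returns 49): d = {'a': 39, 'c': 12}, removed = 49
After line 3 (pop 'z' missing, returns default 143): d = {'a': 39, 'c': 12}, y = 143

143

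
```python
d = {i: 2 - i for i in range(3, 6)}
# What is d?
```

{3: -1, 4: -2, 5: -3}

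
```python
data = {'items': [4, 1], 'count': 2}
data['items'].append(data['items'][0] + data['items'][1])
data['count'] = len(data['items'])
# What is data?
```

After line 1: data = {'items': [4, 1], 'count': 2}
After line 2 (append 4 + 1 = 5): data = {'items': [4, 1, 5], 'count': 2}
After line 3 (count = len(items) = 3): data = {'items': [4, 1, 5], 'count': 3}

{'items': [4, 1, 5], 'count': 3}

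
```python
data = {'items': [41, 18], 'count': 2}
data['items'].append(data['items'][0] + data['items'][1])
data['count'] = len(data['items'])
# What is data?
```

After line 1: data = {'items': [41, 18], 'count': 2}
After line 2 (append 41 + 18 = 59): data = {'items': [41, 18, 59], 'count': 2}
After line 3 (count = len(items) = 3): data = {'items': [41, 18, 59], 'count': 3}

{'items': [41, 18, 59], 'count': 3}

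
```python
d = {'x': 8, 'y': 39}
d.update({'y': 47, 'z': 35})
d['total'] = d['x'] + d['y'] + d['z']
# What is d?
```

After line 1: d = {'x': 8, 'y': 39}
After line 2 (y overwritten, z added): d = {'x': 8, 'y': 47, 'z': 35}
After line 3 (total = 8 + 47 + 35 = 90): d = {'x': 8, 'y': 47, 'z': 35, 'total': 90}

{'x': 8, 'y': 47, 'z': 35, 'total': 90}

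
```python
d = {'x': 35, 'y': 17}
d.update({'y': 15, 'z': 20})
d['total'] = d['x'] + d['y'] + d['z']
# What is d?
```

After line 1: d = {'x': 35, 'y': 17}
After line 2 (y overwritten, z added): d = {'x': 35, 'y': 15, 'z': 20}
After line 3 (total = 35 + 15 + 20 = 70): d = {'x': 35, 'y': 15, 'z': 20, 'total': 70}

{'x': 35, 'y': 15, 'z': 20, 'total': 70}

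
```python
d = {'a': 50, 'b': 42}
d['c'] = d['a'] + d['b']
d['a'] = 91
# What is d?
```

After line 1: d = {'a': 50, 'b': 42}
After line 2 (d['c'] = 50 + 42): d = {'a': 50, 'b': 42, 'c': 92}
After line 3: d = {'a': 91, 'b': 42, 'c': 92}

{'a': 91, 'b': 42, 'c': 92}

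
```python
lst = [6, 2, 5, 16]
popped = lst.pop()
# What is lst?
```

[6, 2, 5]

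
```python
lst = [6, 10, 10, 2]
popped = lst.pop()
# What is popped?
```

2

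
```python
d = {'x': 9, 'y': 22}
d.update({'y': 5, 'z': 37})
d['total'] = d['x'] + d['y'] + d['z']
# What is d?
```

After line 1: d = {'x': 9, 'y': 22}
After line 2 (y overwritten, z added): d = {'x': 9, 'y': 5, 'z': 37}
After line 3 (total = 9 + 5 + 37 = 51): d = {'x': 9, 'y': 5, 'z': 37, 'total': 51}

{'x': 9, 'y': 5, 'z': 37, 'total': 51}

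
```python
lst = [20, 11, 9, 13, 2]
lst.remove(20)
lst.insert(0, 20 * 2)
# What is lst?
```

After line 1: lst = [20, 11, 9, 13, 2]
After line 2 (remove first 20): lst = [11, 9, 13, 2]
After line 3 (insert 40 at index 0): lst = [40, 11, 9, 13, 2]

[40, 11, 9, 13, 2]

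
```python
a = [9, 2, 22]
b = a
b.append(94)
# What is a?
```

After line 1: a = [9, 2, 22]
After line 2 (b = a is an alias, same object): a = [9, 2, 22], b = [9, 2, 22]
After line 3 (b.append mutates the shared list): a = [9, 2, 22, 94], b = [9, 2, 22, 94]

[9, 2, 22, 94]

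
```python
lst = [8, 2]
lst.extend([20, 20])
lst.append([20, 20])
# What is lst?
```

After line 1: lst = [8, 2]
After line 2 (extend unpacks [20, 20]): lst = [8, 2, 20, 20]
After line 3 (append adds [20, 20] as single element): lst = [8, 2, 20, 20, [20, 20]]

[8, 2, 20, 20, [20, 20]]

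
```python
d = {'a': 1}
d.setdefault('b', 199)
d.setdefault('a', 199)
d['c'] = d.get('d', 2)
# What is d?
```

After line 1: d = {'a': 1}
After line 2 (setdefault adds 'b'=199): d = {'a': 1, 'b': 199}
After line 3 (setdefault 'a' no-op, already exists): d = {'a': 1, 'b': 199}
After line 4 (get('d', 2) returns default since 'd' not in d): d = {'a': 1, 'b': 199, 'c': 2}

{'a': 1, 'b': 199, 'c': 2}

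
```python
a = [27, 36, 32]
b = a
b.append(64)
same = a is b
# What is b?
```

After line 1: a = [27, 36, 32]
After line 2 (b = a is an alias, same object): a = [27, 36, 32], b = [27, 36, 32]
After line 3 (b.append mutates the shared list): a = [27, 36, 32, 64], b = [27, 36, 32, 64]
After line 4 (same = a is b; same object -> True): same = True

[27, 36, 32, 64]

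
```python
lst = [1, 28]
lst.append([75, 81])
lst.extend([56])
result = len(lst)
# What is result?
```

After line 1: lst = [1, 28]
After line 2 (append adds [75, 81] as single element): lst = [1, 28, [75, 81]]
After line 3 (extend unpacks [56], adds 56): lst = [1, 28, [75, 81], 56]
After line 4: result = len(lst) = 4

4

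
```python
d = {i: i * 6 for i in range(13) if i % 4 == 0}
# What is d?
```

{0: 0, 4: 24, 8: 48, 12: 72}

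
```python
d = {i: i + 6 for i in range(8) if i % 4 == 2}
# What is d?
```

{2: 8, 6: 12}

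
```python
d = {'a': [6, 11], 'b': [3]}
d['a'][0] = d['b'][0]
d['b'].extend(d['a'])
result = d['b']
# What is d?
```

After line 1: d = {'a': [6, 11], 'b': [3]}
After line 2 (a[0] = b[0] = 3): d = {'a': [3, 11], 'b': [3]}
After line 3 (b.extend(a) appends [3, 11]): d = {'a': [3, 11], 'b': [3, 3, 11]}
After line 4: result = d['b'] = [3, 3, 11]

{'a': [3, 11], 'b': [3, 3, 11]}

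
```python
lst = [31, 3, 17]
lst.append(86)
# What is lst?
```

[31, 3, 17, 86]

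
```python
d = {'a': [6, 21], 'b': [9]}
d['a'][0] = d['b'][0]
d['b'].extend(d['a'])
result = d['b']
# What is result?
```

After line 1: d = {'a': [6, 21], 'b': [9]}
After line 2 (a[0] = b[0] = 9): d = {'a': [9, 21], 'b': [9]}
After line 3 (b.extend(a) appends [9, 21]): d = {'a': [9, 21], 'b': [9, 9, 21]}
After line 4: result = d['b'] = [9, 9, 21]

[9, 9, 21]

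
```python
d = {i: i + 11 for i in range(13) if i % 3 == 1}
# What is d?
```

{1: 12, 4: 15, 7: 18, 10: 21}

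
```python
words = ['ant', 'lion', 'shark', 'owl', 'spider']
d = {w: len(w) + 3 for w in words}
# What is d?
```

{'ant': 6, 'lion': 7, 'shark': 8, 'owl': 6, 'spider': 9}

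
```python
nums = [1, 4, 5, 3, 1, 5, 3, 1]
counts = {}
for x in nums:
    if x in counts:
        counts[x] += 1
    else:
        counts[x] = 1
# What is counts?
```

Initial: counts = {}, nums = [1, 4, 5, 3, 1, 5, 3, 1]
See 1: counts = {1: 1}
See 4: counts = {1: 1, 4: 1}
See 5: counts = {1: 1, 4: 1, 5: 1}
See 3: counts = {1: 1, 4: 1, 5: 1, 3: 1}
See 1: counts = {1: 2, 4: 1, 5: 1, 3: 1}
See 5: counts = {1: 2, 4: 1, 5: 2, 3: 1}
See 3: counts = {1: 2, 4: 1, 5: 2, 3: 2}
See 1: counts = {1: 3, 4: 1, 5: 2, 3: 2}

{1: 3, 4: 1, 5: 2, 3: 2}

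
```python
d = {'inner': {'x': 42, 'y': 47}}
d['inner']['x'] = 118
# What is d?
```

After line 1: d = {'inner': {'x': 42, 'y': 47}}
After line 2 (inner x overwritten): d = {'inner': {'x': 118, 'y': 47}}

{'inner': {'x': 118, 'y': 47}}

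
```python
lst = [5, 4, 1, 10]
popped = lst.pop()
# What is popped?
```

10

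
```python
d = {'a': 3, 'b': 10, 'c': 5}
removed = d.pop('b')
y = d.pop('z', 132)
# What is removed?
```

After line 1: d = {'a': 3, 'b': 10, 'c': 5}
After line 2 (pop 'b' returns 10): d = {'a': 3, 'c': 5}, removed = 10
After line 3 (pop 'z' missing, returns default 132): d = {'a': 3, 'c': 5}, y = 132

10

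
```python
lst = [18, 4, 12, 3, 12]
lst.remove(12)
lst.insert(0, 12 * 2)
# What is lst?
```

After line 1: lst = [18, 4, 12, 3, 12]
After line 2 (remove first 12): lst = [18, 4, 3, 12]
After line 3 (insert 24 at index 0): lst = [24, 18, 4, 3, 12]

[24, 18, 4, 3, 12]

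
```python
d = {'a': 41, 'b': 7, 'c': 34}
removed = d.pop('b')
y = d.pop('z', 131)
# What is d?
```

After line 1: d = {'a': 41, 'b': 7, 'c': 34}
After line 2 (pop 'b' returns 7): d = {'a': 41, 'c': 34}, removed = 7
After line 3 (pop 'z' missing, returns default 131): d = {'a': 41, 'c': 34}, y = 131

{'a': 41, 'c': 34}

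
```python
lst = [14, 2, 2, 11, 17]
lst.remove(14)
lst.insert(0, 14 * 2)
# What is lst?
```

After line 1: lst = [14, 2, 2, 11, 17]
After line 2 (remove first 14): lst = [2, 2, 11, 17]
After line 3 (insert 28 at index 0): lst = [28, 2, 2, 11, 17]

[28, 2, 2, 11, 17]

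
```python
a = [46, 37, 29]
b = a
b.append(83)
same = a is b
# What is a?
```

After line 1: a = [46, 37, 29]
After line 2 (b = a is an alias, same object): a = [46, 37, 29], b = [46, 37, 29]
After line 3 (b.append mutates the shared list): a = [46, 37, 29, 83], b = [46, 37, 29, 83]
After line 4 (same = a is b; same object -> True): same = True

[46, 37, 29, 83]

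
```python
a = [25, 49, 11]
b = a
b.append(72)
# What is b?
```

After line 1: a = [25, 49, 11]
After line 2 (b = a is an alias, same object): a = [25, 49, 11], b = [25, 49, 11]
After line 3 (b.append mutates the shared list): a = [25, 49, 11, 72], b = [25, 49, 11, 72]

[25, 49, 11, 72]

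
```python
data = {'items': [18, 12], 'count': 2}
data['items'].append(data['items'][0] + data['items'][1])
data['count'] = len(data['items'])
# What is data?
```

After line 1: data = {'items': [18, 12], 'count': 2}
After line 2 (append 18 + 12 = 30): data = {'items': [18, 12, 30], 'count': 2}
After line 3 (count = len(items) = 3): data = {'items': [18, 12, 30], 'count': 3}

{'items': [18, 12, 30], 'count': 3}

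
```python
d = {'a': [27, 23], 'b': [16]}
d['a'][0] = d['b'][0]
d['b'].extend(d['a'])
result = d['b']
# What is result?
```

After line 1: d = {'a': [27, 23], 'b': [16]}
After line 2 (a[0] = b[0] = 16): d = {'a': [16, 23], 'b': [16]}
After line 3 (b.extend(a) appends [16, 23]): d = {'a': [16, 23], 'b': [16, 16, 23]}
After line 4: result = d['b'] = [16, 16, 23]

[16, 16, 23]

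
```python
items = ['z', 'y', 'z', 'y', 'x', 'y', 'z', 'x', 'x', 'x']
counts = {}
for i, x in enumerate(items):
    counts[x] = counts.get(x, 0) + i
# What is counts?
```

Initial: counts = {}, items = ['z', 'y', 'z', 'y', 'x', 'y', 'z', 'x', 'x', 'x']
i=0, x='z': counts = {'z': 0}
i=1, x='y': counts = {'z': 0, 'y': 1}
i=2, x='z': counts = {'z': 2, 'y': 1}
i=3, x='y': counts = {'z': 2, 'y': 4}
i=4, x='x': counts = {'z': 2, 'y': 4, 'x': 4}
i=5, x='y': counts = {'z': 2, 'y': 9, 'x': 4}
i=6, x='z': counts = {'z': 8, 'y': 9, 'x': 4}
i=7, x='x': counts = {'z': 8, 'y': 9, 'x': 11}
i=8, x='x': counts = {'z': 8, 'y': 9, 'x': 19}
i=9, x='x': counts = {'z': 8, 'y': 9, 'x': 28}

{'z': 8, 'y': 9, 'x': 28}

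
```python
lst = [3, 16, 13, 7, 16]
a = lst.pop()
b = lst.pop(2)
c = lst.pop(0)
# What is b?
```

After line 1: lst = [3, 16, 13, 7, 16]
After line 2 (pop() -> a = 16): lst = [3, 16, 13, 7]
After line 3 (pop(2) -> b = 13): lst = [3, 16, 7]
After line 4 (pop(0) -> c = 3): lst = [16, 7]

13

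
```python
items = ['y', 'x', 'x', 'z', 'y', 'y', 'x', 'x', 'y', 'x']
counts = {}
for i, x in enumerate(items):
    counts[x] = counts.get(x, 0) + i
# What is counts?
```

Initial: counts = {}, items = ['y', 'x', 'x', 'z', 'y', 'y', 'x', 'x', 'y', 'x']
i=0, x='y': counts = {'y': 0}
i=1, x='x': counts = {'y': 0, 'x': 1}
i=2, x='x': counts = {'y': 0, 'x': 3}
i=3, x='z': counts = {'y': 0, 'x': 3, 'z': 3}
i=4, x='y': counts = {'y': 4, 'x': 3, 'z': 3}
i=5, x='y': counts = {'y': 9, 'x': 3, 'z': 3}
i=6, x='x': counts = {'y': 9, 'x': 9, 'z': 3}
i=7, x='x': counts = {'y': 9, 'x': 16, 'z': 3}
i=8, x='y': counts = {'y': 17, 'x': 16, 'z': 3}
i=9, x='x': counts = {'y': 17, 'x': 25, 'z': 3}

{'y': 17, 'x': 25, 'z': 3}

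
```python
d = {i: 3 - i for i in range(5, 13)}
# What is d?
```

{5: -2, 6: -3, 7: -4, 8: -5, 9: -6, 10: -7, 11: -8, 12: -9}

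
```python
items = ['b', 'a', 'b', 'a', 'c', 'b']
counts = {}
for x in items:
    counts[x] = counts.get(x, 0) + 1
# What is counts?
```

Initial: counts = {}, items = ['b', 'a', 'b', 'a', 'c', 'b']
See 'b': counts = {'b': 1}
See 'a': counts = {'b': 1, 'a': 1}
See 'b': counts = {'b': 2, 'a': 1}
See 'a': counts = {'b': 2, 'a': 2}
See 'c': counts = {'b': 2, 'a': 2, 'c': 1}
See 'b': counts = {'b': 3, 'a': 2, 'c': 1}

{'b': 3, 'a': 2, 'c': 1}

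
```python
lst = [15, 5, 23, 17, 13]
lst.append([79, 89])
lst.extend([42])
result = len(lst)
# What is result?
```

After line 1: lst = [15, 5, 23, 17, 13]
After line 2 (append adds [79, 89] as single element): lst = [15, 5, 23, 17, 13, [79, 89]]
After line 3 (extend unpacks [42], adds 42): lst = [15, 5, 23, 17, 13, [79, 89], 42]
After line 4: result = len(lst) = 7

7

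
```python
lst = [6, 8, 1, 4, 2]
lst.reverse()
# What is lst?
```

[2, 4, 1, 8, 6]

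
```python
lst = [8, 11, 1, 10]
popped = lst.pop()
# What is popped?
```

10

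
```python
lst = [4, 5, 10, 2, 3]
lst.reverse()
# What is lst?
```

[3, 2, 10, 5, 4]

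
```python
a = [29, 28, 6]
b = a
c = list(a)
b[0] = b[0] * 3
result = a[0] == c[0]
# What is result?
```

After line 1: a = [29, 28, 6]
After line 2 (b = a, alias): a = [29, 28, 6], b = [29, 28, 6]
After line 3 (c = list(a) is a copy, new object): c = [29, 28, 6]
After line 4 (b[0] = 29 * 3 = 87; mutates shared a/b): a = b = [87, 28, 6], c = [29, 28, 6]
After line 5 (a[0] = 87, c[0] = 29; result = False)

False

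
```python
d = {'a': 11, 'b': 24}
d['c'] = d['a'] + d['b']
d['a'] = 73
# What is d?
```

After line 1: d = {'a': 11, 'b': 24}
After line 2 (d['c'] = 11 + 24): d = {'a': 11, 'b': 24, 'c': 35}
After line 3: d = {'a': 73, 'b': 24, 'c': 35}

{'a': 73, 'b': 24, 'c': 35}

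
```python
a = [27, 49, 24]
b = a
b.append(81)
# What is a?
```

After line 1: a = [27, 49, 24]
After line 2 (b = a is an alias, same object): a = [27, 49, 24], b = [27, 49, 24]
After line 3 (b.append mutates the shared list): a = [27, 49, 24, 81], b = [27, 49, 24, 81]

[27, 49, 24, 81]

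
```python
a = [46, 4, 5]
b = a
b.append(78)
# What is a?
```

After line 1: a = [46, 4, 5]
After line 2 (b = a is an alias, same object): a = [46, 4, 5], b = [46, 4, 5]
After line 3 (b.append mutates the shared list): a = [46, 4, 5, 78], b = [46, 4, 5, 78]

[46, 4, 5, 78]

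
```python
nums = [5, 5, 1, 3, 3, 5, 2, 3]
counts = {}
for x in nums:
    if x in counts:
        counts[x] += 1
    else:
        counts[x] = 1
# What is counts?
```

Initial: counts = {}, nums = [5, 5, 1, 3, 3, 5, 2, 3]
See 5: counts = {5: 1}
See 5: counts = {5: 2}
See 1: counts = {5: 2, 1: 1}
See 3: counts = {5: 2, 1: 1, 3: 1}
See 3: counts = {5: 2, 1: 1, 3: 2}
See 5: counts = {5: 3, 1: 1, 3: 2}
See 2: counts = {5: 3, 1: 1, 3: 2, 2: 1}
See 3: counts = {5: 3, 1: 1, 3: 3, 2: 1}

{5: 3, 1: 1, 3: 3, 2: 1}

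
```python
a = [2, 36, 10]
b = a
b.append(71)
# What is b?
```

After line 1: a = [2, 36, 10]
After line 2 (b = a is an alias, same object): a = [2, 36, 10], b = [2, 36, 10]
After line 3 (b.append mutates the shared list): a = [2, 36, 10, 71], b = [2, 36, 10, 71]

[2, 36, 10, 71]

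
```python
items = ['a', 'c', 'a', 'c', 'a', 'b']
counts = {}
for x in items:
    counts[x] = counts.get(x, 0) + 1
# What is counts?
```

Initial: counts = {}, items = ['a', 'c', 'a', 'c', 'a', 'b']
See 'a': counts = {'a': 1}
See 'c': counts = {'a': 1, 'c': 1}
See 'a': counts = {'a': 2, 'c': 1}
See 'c': counts = {'a': 2, 'c': 2}
See 'a': counts = {'a': 3, 'c': 2}
See 'b': counts = {'a': 3, 'c': 2, 'b': 1}

{'a': 3, 'c': 2, 'b': 1}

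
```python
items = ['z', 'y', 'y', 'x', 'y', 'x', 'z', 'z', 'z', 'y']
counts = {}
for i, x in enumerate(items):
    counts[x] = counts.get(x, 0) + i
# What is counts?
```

Initial: counts = {}, items = ['z', 'y', 'y', 'x', 'y', 'x', 'z', 'z', 'z', 'y']
i=0, x='z': counts = {'z': 0}
i=1, x='y': counts = {'z': 0, 'y': 1}
i=2, x='y': counts = {'z': 0, 'y': 3}
i=3, x='x': counts = {'z': 0, 'y': 3, 'x': 3}
i=4, x='y': counts = {'z': 0, 'y': 7, 'x': 3}
i=5, x='x': counts = {'z': 0, 'y': 7, 'x': 8}
i=6, x='z': counts = {'z': 6, 'y': 7, 'x': 8}
i=7, x='z': counts = {'z': 13, 'y': 7, 'x': 8}
i=8, x='z': counts = {'z': 21, 'y': 7, 'x': 8}
i=9, x='y': counts = {'z': 21, 'y': 16, 'x': 8}

{'z': 21, 'y': 16, 'x': 8}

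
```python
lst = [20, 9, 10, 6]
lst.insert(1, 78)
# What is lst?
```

[20, 78, 9, 10, 6]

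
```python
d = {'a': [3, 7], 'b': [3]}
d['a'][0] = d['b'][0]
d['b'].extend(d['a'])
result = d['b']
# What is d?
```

After line 1: d = {'a': [3, 7], 'b': [3]}
After line 2 (a[0] = b[0] = 3): d = {'a': [3, 7], 'b': [3]}
After line 3 (b.extend(a) appends [3, 7]): d = {'a': [3, 7], 'b': [3, 3, 7]}
After line 4: result = d['b'] = [3, 3, 7]

{'a': [3, 7], 'b': [3, 3, 7]}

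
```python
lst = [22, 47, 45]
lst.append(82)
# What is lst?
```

[22, 47, 45, 82]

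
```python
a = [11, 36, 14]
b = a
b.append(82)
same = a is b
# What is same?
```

After line 1: a = [11, 36, 14]
After line 2 (b = a is an alias, same object): a = [11, 36, 14], b = [11, 36, 14]
After line 3 (b.append mutates the shared list): a = [11, 36, 14, 82], b = [11, 36, 14, 82]
After line 4 (same = a is b; same object -> True): same = True

True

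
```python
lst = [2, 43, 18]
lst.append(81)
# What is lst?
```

[2, 43, 18, 81]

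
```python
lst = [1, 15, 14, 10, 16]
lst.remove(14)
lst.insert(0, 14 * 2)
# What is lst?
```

After line 1: lst = [1, 15, 14, 10, 16]
After line 2 (remove first 14): lst = [1, 15, 10, 16]
After line 3 (insert 28 at index 0): lst = [28, 1, 15, 10, 16]

[28, 1, 15, 10, 16]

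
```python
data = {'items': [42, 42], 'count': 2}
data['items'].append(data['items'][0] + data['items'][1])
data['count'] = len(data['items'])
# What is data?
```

After line 1: data = {'items': [42, 42], 'count': 2}
After line 2 (append 42 + 42 = 84): data = {'items': [42, 42, 84], 'count': 2}
After line 3 (count = len(items) = 3): data = {'items': [42, 42, 84], 'count': 3}

{'items': [42, 42, 84], 'count': 3}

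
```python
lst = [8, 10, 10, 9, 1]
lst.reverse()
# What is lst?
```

[1, 9, 10, 10, 8]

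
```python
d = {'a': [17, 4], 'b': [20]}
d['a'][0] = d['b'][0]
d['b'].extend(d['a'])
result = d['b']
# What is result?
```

After line 1: d = {'a': [17, 4], 'b': [20]}
After line 2 (a[0] = b[0] = 20): d = {'a': [20, 4], 'b': [20]}
After line 3 (b.extend(a) appends [20, 4]): d = {'a': [20, 4], 'b': [20, 20, 4]}
After line 4: result = d['b'] = [20, 20, 4]

[20, 20, 4]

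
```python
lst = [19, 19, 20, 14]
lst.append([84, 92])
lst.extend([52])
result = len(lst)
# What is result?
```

After line 1: lst = [19, 19, 20, 14]
After line 2 (append adds [84, 92] as single element): lst = [19, 19, 20, 14, [84, 92]]
After line 3 (extend unpacks [52], adds 52): lst = [19, 19, 20, 14, [84, 92], 52]
After line 4: result = len(lst) = 6

6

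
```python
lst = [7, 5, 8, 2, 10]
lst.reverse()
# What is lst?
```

[10, 2, 8, 5, 7]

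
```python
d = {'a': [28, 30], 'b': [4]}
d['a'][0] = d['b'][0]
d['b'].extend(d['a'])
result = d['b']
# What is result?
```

After line 1: d = {'a': [28, 30], 'b': [4]}
After line 2 (a[0] = b[0] = 4): d = {'a': [4, 30], 'b': [4]}
After line 3 (b.extend(a) appends [4, 30]): d = {'a': [4, 30], 'b': [4, 4, 30]}
After line 4: result = d['b'] = [4, 4, 30]

[4, 4, 30]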